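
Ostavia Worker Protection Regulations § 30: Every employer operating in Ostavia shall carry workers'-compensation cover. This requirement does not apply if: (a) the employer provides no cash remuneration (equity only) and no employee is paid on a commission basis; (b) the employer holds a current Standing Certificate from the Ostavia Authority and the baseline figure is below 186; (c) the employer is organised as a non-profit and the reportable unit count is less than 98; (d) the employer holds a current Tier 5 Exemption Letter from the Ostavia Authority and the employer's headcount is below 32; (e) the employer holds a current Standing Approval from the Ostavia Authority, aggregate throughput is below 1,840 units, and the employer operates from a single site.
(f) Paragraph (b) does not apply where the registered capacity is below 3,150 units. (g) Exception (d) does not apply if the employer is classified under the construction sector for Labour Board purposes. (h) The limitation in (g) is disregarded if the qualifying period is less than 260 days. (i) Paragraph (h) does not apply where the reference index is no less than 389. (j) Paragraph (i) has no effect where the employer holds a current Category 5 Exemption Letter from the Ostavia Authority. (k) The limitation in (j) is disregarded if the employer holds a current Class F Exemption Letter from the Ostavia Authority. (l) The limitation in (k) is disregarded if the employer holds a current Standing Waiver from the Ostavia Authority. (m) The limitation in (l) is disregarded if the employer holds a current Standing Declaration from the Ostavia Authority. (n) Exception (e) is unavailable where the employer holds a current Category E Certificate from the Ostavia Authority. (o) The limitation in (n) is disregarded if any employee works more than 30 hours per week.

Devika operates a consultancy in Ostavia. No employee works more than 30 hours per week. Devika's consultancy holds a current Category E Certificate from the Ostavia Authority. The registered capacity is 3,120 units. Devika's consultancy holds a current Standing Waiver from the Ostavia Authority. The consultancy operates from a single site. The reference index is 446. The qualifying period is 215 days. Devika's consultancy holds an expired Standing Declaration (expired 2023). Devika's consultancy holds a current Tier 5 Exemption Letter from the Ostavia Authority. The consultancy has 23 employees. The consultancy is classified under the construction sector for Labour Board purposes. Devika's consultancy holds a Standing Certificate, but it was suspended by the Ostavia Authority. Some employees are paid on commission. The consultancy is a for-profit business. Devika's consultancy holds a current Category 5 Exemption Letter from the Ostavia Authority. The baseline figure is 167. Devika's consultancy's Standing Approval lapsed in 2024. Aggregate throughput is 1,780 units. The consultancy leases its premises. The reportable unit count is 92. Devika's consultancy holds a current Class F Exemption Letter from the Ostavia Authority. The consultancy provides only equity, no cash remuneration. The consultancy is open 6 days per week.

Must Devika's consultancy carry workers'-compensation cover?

Exception (a) fails — some employees are paid on commission.
Exception (b) does not apply: the Standing Certificate is not current.
Exception (c) requires that the employer is organised as a non-profit; but the employer is for-profit, so (c) is unavailable.
Exception (d) is satisfied on its face — a current Tier 5 Exemption Letter is held; the employer's headcount is 23, below the 32 limit. As to paragraphs (g)–(m): (g) would limit (d) — the consultancy is classified under the construction sector — but (h) sets (g) aside: (h) operates against (g): the qualifying period is 215 days, less than the 260 days limit. (i) is triggered (the reference index is 446, meeting the 389 threshold), but yields to (j): (j) operates against (i): a current Category 5 Exemption Letter is held. (k) applies (a current Class F Exemption Letter is held), but is itself disapplied by (l): (l) applies — a current Standing Waiver is held. (m) does not operate here (there is no Standing Declaration in force), so (l) stands. Exception (d) stands.
Exception (e) fails — there is no Standing Approval in force.

No — exception (d) applies; Devika's consultancy is not required to carry workers'-compensation cover.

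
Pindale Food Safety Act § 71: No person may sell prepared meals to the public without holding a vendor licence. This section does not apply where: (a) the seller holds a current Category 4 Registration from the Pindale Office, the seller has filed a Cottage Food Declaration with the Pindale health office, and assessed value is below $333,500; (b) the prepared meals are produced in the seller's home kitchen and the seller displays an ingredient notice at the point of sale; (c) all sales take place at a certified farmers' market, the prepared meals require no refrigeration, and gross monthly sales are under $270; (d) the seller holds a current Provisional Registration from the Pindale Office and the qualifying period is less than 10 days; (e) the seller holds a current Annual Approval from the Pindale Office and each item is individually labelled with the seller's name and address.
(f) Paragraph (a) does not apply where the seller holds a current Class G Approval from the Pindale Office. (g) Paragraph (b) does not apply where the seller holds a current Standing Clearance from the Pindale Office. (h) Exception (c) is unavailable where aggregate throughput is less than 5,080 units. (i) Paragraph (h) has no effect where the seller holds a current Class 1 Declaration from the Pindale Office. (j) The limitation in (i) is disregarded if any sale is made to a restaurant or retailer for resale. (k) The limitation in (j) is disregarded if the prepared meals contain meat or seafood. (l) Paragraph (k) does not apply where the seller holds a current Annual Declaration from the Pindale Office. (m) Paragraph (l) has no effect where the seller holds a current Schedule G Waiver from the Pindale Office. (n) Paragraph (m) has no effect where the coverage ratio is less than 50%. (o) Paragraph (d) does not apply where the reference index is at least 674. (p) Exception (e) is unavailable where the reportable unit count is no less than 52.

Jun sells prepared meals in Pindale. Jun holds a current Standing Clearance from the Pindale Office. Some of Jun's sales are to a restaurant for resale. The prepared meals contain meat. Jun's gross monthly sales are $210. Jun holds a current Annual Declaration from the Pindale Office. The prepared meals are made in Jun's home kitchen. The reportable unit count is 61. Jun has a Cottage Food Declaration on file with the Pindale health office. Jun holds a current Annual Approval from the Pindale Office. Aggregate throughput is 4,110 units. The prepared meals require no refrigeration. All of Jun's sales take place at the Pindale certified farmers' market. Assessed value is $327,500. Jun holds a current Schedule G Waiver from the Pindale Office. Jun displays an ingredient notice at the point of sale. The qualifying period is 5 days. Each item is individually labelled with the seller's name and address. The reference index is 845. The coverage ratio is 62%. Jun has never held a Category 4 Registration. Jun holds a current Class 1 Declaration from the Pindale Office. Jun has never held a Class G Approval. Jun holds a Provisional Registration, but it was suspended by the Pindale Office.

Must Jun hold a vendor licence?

No — exception (c) applies; Jun is not required to hold a vendor licence.

Exception (a) does not apply: no current Category 4 Registration is held.
Exception (b) is satisfied on its face — the prepared meals are home-kitchen produced; an ingredient notice is displayed. Turning to paragraph (g): (g) is engaged — a current Standing Clearance is held. So (b) is unavailable.
All of (c)'s requirements are met (all sales are at a certified farmers' market; the prepared meals are shelf-stable; gross monthly sales are $210, under the $270 limit). As to paragraphs (h)–(n): (h) would limit (c) — aggregate throughput is 4,110 units, less than the 5,080 units limit — but (i) sets (h) aside: (i) is triggered — a current Class 1 Declaration is held. (j) would limit (i) — some sales are to a restaurant for resale — but (k) sets (j) aside: (k) operates against (j): the prepared meals contain meat. (l) is engaged (a current Annual Declaration is held), but is displaced by (m): (m) operates against (l): a current Schedule G Waiver is held. (n) is inapplicable (the coverage ratio is 62%, not less than 50%), so (m) stands. So (c) applies.
Exception (d) does not apply: there is no Provisional Registration in force.
Exception (e): a current Annual Approval is held; items are individually labelled — every condition holds. But applying paragraph (p): (p) is engaged — the reportable unit count is 61, meeting the 52 threshold. Exception (e) does not apply.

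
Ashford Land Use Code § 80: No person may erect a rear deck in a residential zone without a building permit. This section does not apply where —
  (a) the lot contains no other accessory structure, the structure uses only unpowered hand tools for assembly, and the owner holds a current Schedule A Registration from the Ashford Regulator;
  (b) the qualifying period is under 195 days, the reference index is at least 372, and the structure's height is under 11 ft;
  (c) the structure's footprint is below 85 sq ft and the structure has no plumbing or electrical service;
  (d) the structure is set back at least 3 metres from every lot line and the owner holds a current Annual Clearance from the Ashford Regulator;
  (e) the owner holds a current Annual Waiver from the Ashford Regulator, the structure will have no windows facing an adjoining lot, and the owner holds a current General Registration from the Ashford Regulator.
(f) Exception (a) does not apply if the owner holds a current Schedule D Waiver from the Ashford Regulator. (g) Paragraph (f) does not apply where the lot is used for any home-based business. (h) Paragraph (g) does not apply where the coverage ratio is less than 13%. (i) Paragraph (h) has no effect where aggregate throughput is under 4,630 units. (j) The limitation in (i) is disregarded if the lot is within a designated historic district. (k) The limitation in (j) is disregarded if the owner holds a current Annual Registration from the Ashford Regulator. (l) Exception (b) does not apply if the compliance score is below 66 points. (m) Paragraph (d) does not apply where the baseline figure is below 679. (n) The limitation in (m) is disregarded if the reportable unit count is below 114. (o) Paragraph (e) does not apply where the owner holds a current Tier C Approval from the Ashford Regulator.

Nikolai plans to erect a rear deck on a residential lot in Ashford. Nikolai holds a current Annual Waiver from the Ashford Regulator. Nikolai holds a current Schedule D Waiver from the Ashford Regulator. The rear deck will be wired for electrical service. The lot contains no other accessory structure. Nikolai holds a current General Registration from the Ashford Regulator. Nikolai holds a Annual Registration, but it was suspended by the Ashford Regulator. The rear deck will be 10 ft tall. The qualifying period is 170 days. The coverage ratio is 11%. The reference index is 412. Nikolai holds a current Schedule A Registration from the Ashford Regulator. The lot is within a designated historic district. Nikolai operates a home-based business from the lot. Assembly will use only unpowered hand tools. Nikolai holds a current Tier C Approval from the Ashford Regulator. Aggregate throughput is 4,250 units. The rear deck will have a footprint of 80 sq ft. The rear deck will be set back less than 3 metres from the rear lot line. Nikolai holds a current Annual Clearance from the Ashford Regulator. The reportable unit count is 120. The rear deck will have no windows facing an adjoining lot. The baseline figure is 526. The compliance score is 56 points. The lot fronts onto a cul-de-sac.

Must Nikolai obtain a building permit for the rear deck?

Yes — Nikolai must obtain a building permit.

Exception (a)'s conditions are all satisfied: the lot has no other accessory structure; assembly uses only hand tools; a current Schedule A Registration is held. But applying paragraphs (f)–(k): (f) operates against (a): a current Schedule D Waiver is held. (g) is engaged (a home-based business operates on the lot), but is overridden by (h): (h) operates — the coverage ratio is 11%, less than the 13% limit. (i) would limit (h) — aggregate throughput is 4,250 units, under the 4,630 units limit — but (j) sets (i) aside: (j) is engaged — the lot is in a historic district. (k) does not operate here (no current Annual Registration is held), so (j) stands. Exception (a) does not apply.
All of (b)'s requirements are met (the qualifying period is 170 days, under the 195 days limit; the reference index is 412, meeting the 372 threshold; the structure's height is 10 ft, under the 11 ft limit). Turning to paragraph (l): (l) applies — the compliance score is 56 points, below the 66 points limit. (b) is therefore removed.
Exception (c) fails — electrical service is planned.
Exception (d) does not apply: the rear setback is under 3 m.
All of (e)'s requirements are met (a current Annual Waiver is held; no windows face an adjoining lot; a current General Registration is held). But applying paragraph (o): (o) applies — a current Tier C Approval is held. (e) is therefore removed.
No exception applies. The general rule governs.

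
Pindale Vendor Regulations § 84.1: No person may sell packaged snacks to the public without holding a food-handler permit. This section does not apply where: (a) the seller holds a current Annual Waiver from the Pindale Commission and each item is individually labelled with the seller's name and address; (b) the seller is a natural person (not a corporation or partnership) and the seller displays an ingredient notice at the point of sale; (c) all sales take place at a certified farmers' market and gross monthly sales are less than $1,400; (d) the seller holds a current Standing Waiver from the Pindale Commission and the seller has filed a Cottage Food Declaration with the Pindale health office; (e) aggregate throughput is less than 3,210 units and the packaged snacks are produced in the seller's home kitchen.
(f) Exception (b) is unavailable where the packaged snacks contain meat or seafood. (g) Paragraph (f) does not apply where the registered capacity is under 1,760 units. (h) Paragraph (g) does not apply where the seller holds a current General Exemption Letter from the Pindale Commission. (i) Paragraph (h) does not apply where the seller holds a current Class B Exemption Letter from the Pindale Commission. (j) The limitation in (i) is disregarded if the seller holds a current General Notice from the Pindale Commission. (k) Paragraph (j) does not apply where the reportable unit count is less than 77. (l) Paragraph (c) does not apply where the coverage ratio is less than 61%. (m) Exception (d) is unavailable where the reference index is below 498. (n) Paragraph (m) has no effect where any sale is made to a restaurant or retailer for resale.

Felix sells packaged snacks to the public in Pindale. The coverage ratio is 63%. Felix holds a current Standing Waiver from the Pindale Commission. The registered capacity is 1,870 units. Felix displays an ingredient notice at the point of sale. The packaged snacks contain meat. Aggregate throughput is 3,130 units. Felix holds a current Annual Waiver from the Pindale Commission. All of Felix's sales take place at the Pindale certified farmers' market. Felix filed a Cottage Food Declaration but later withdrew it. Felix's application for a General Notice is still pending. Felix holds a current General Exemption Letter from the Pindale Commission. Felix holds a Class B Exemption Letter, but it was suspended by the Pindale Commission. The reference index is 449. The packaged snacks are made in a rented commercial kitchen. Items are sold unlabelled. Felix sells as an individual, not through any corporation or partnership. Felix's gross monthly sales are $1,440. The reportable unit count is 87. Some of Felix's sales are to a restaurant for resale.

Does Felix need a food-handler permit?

Exception (a) requires that each item is individually labelled with the seller's name and address; but items are sold unlabelled, so (a) is unavailable.
Exception (b): the seller is a natural person; an ingredient notice is displayed — every condition holds. Turning to paragraphs (f)–(k): (f) operates against (b): the packaged snacks contain meat. (g) does not operate here (the registered capacity is 1,870 units, not under 1,760 units), so (f) stands. So (b) is unavailable.
Exception (c) does not apply: gross monthly sales are $1,440, not less than $1,400.
Exception (d) fails — the Cottage Food Declaration was withdrawn.
Exception (e) fails — the packaged snacks are made in a commercial kitchen, not a home kitchen.
Every exception is unavailable, so the rule governs.

Yes — Felix must hold a food-handler permit.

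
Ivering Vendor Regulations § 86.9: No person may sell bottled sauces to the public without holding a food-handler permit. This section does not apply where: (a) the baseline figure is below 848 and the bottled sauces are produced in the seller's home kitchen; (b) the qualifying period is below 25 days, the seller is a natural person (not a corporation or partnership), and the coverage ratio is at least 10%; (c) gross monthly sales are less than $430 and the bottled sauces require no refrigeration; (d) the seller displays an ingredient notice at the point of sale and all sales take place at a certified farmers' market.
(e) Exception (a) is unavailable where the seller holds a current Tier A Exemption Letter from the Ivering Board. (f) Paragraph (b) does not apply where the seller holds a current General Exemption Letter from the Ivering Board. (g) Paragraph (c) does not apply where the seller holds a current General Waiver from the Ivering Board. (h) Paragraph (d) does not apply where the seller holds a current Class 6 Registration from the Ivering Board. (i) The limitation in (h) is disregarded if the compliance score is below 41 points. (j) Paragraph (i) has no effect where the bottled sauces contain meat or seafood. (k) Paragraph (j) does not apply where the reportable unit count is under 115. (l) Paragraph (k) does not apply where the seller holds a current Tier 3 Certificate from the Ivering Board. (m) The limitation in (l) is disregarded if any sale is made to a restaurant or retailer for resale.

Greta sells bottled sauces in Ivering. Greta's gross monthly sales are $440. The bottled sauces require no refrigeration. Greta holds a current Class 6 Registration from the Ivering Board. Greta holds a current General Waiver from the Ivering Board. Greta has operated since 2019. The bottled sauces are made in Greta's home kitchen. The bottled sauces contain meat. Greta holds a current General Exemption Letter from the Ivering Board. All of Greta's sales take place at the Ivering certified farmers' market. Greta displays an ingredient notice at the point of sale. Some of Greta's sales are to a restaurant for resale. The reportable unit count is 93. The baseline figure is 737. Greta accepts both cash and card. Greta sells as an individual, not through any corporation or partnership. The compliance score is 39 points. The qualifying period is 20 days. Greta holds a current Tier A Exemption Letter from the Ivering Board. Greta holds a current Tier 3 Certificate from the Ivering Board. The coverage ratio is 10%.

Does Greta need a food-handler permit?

Exception (a) is satisfied on its face — the baseline figure is 737, below the 848 limit; the bottled sauces are home-kitchen produced. However, paragraph (e) must be considered: (e) operates against (a): a current Tier A Exemption Letter is held. (a) is therefore removed.
Exception (b)'s conditions are all satisfied: the qualifying period is 20 days, below the 25 days limit; the seller is a natural person; the coverage ratio is 10%, meeting the 10% threshold. But: (f) operates against (b): a current General Exemption Letter is held. (b) is therefore removed.
Exception (c) fails — gross monthly sales are $440, not less than $430.
All of (d)'s requirements are met (an ingredient notice is displayed; all sales are at a certified farmers' market). As to paragraphs (h)–(m): (h) operates (a current Class 6 Registration is held), but yields to (i): (i) is triggered — the compliance score is 39 points, below the 41 points limit. (j) is triggered (the bottled sauces contain meat), but is displaced by (k): (k) applies — the reportable unit count is 93, under the 115 limit. (l) would limit (k) — a current Tier 3 Certificate is held — but (m) sets (l) aside: (m) operates against (l): some sales are to a restaurant for resale. Exception (d) stands.

No — exception (d) applies; Greta is not required to hold a food-handler permit.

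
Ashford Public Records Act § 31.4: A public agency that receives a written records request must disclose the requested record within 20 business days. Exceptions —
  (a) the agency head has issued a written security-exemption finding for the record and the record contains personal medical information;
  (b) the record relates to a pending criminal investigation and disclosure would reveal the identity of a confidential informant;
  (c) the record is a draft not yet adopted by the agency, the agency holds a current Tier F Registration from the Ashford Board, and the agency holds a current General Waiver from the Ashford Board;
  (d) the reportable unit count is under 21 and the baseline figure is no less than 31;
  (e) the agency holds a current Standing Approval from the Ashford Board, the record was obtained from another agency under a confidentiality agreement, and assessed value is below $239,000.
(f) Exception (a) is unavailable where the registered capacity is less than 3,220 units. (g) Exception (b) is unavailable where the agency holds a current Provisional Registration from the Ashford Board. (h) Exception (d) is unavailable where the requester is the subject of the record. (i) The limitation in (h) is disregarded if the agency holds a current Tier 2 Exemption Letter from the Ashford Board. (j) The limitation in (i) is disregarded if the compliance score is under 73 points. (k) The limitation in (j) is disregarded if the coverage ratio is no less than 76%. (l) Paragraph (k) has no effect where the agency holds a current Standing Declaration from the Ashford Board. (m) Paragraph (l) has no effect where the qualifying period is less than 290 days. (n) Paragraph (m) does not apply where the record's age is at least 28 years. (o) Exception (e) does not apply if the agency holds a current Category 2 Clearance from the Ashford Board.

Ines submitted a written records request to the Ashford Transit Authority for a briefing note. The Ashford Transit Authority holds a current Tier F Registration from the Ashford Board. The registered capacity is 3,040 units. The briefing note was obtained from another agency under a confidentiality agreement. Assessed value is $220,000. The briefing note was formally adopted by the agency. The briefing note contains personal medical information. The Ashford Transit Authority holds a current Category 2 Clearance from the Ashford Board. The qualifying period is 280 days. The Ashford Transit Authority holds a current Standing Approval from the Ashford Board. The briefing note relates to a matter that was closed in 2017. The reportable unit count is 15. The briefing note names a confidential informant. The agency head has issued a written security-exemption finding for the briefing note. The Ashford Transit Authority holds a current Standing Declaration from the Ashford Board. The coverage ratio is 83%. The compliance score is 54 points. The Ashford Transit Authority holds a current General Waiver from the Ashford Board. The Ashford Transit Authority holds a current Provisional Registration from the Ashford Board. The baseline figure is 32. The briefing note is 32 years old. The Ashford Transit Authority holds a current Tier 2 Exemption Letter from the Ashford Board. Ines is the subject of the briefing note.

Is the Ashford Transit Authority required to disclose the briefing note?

Yes — the Ashford Transit Authority must disclose the briefing note.

All of (a)'s requirements are met (a written security-exemption finding has been issued; the briefing note contains personal medical information). But applying paragraph (f): (f) operates against (a): the registered capacity is 3,040 units, less than the 3,220 units limit. So (a) is unavailable.
Exception (b) requires that the record relates to a pending criminal investigation; but the briefing note relates to a closed matter, so (b) is unavailable.
Exception (c) does not apply: the briefing note has been formally adopted.
All of (d)'s requirements are met (the reportable unit count is 15, under the 21 limit; the baseline figure is 32, meeting the 31 threshold). But: (h) is triggered — Ines is the subject of the briefing note. (i) would limit (h) — a current Tier 2 Exemption Letter is held — but (j) sets (i) aside: (j) operates against (i): the compliance score is 54 points, under the 73 points limit. (k) is engaged (the coverage ratio is 83%, meeting the 76% threshold), but is itself disapplied by (l): (l) applies — a current Standing Declaration is held. (m) applies (the qualifying period is 280 days, less than the 290 days limit), but is overridden by (n): (n) operates against (m): the record's age is 32 years, meeting the 28 years threshold. (d) is therefore removed.
Exception (e): a current Standing Approval is held; the briefing note was obtained under a confidentiality agreement; assessed value is $220,000, below the $239,000 limit — every condition holds. But: (o) is engaged — a current Category 2 Clearance is held. So (e) is unavailable.
No exception applies. The general rule governs.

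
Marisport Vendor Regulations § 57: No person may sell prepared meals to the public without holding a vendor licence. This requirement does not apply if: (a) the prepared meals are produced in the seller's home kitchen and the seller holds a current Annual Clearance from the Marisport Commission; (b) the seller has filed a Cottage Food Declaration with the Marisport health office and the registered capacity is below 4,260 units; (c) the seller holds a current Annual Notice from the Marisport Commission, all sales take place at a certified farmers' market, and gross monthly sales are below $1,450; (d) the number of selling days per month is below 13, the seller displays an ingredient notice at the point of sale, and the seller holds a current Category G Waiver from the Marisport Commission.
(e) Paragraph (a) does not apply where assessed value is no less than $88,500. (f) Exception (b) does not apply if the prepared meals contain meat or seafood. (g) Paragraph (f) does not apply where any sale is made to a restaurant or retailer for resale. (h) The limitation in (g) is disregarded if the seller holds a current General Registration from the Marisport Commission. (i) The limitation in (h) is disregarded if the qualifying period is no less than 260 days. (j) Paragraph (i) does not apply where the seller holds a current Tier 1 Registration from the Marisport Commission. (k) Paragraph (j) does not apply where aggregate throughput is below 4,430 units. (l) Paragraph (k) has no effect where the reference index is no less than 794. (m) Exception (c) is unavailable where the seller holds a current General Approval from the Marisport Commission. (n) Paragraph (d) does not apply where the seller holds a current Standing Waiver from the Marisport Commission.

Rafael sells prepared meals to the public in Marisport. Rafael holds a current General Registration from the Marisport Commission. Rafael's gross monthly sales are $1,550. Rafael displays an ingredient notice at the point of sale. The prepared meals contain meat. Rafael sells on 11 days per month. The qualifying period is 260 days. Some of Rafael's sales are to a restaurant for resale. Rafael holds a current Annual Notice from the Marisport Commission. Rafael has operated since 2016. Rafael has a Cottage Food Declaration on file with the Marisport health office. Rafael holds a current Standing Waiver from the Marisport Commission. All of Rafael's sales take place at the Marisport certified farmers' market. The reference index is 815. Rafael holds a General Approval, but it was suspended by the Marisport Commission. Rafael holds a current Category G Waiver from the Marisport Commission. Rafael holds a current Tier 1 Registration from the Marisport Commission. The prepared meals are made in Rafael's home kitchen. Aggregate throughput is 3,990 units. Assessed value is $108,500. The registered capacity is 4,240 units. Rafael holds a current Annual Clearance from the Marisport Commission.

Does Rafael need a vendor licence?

Exception (a) is satisfied on its face — the prepared meals are home-kitchen produced; a current Annual Clearance is held. Turning to paragraph (e): (e) operates against (a): assessed value is $108,500, meeting the $88,500 threshold. Exception (a) does not apply.
Exception (b) is satisfied on its face — a Cottage Food Declaration is on file; the registered capacity is 4,240 units, below the 4,260 units limit. Turning to paragraphs (f)–(l): (f) is triggered — the prepared meals contain meat. (g) would limit (f) — some sales are to a restaurant for resale — but (h) sets (g) aside: (h) is triggered — a current General Registration is held. (i) would limit (h) — the qualifying period is 260 days, meeting the 260 days threshold — but (j) sets (i) aside: (j) is engaged — a current Tier 1 Registration is held. (k) would limit (j) — aggregate throughput is 3,990 units, below the 4,430 units limit — but (l) sets (k) aside: (l) operates against (k): the reference index is 815, meeting the 794 threshold. (b) is therefore removed.
Exception (c) fails — gross monthly sales are $1,550, not below $1,450.
Exception (d) is satisfied on its face — the number of selling days per month is 11, below the 13 limit; an ingredient notice is displayed; a current Category G Waiver is held. But: (n) operates — a current Standing Waiver is held. (d) is therefore removed.
None of the exceptions is available; § 57 applies in full.

Yes — Rafael must hold a vendor licence.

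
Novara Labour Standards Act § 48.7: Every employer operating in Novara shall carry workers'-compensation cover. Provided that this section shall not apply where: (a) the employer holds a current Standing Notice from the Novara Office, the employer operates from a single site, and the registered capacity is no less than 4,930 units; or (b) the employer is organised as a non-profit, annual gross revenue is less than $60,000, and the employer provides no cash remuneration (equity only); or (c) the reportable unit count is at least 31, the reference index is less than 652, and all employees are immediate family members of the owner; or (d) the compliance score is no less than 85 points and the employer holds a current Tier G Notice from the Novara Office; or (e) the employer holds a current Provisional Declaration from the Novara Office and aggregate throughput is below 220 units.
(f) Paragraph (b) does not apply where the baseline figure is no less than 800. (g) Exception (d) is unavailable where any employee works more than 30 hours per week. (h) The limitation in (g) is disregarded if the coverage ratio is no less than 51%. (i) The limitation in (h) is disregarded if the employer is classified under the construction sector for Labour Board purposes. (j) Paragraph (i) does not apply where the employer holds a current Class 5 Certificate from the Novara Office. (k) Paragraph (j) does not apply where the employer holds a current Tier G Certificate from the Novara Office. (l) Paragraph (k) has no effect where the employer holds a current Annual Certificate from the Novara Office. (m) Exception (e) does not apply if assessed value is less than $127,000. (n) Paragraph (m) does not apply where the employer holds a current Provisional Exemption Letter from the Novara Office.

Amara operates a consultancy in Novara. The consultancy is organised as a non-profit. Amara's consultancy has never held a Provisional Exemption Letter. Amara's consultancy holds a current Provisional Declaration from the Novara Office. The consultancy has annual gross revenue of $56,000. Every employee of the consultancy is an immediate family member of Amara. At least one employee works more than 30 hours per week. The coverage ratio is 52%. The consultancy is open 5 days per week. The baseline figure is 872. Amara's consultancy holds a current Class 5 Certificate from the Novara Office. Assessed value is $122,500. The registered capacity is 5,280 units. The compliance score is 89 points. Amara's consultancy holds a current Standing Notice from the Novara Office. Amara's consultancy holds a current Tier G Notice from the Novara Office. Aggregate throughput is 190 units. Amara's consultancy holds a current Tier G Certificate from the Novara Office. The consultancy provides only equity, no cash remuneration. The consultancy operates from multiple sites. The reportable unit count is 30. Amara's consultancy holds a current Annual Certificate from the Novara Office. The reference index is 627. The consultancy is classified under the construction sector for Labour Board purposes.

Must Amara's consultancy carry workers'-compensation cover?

No — exception (d) applies; Amara's consultancy is not required to carry workers'-compensation cover.

Exception (a) does not apply: the employer operates from multiple sites.
Exception (b)'s conditions are all satisfied: the employer is a non-profit; annual gross revenue is $56,000, less than the $60,000 limit; remuneration is equity-only. Turning to paragraph (f): (f) is triggered — the baseline figure is 872, meeting the 800 threshold. Exception (b) does not apply.
Exception (c) requires that the reportable unit count is at least 31; but the reportable unit count is 30, short of 31, so (c) is unavailable.
Exception (d): the compliance score is 89 points, meeting the 85 points threshold; a current Tier G Notice is held — every condition holds. As to paragraphs (g)–(l): (g) applies (at least one employee exceeds 30 hours/week), but is overridden by (h): (h) operates — the coverage ratio is 52%, meeting the 51% threshold. (i) is triggered (the consultancy is classified under the construction sector), but yields to (j): (j) operates — a current Class 5 Certificate is held. (k) applies (a current Tier G Certificate is held), but is displaced by (l): (l) is triggered — a current Annual Certificate is held. So (d) applies.
Exception (e) is satisfied on its face — a current Provisional Declaration is held; aggregate throughput is 190 units, below the 220 units limit. Turning to paragraphs (m)–(n): (m) operates against (e): assessed value is $122,500, less than the $127,000 limit. (n) does not operate here (the Provisional Exemption Letter is not current), so (m) stands. So (e) is unavailable.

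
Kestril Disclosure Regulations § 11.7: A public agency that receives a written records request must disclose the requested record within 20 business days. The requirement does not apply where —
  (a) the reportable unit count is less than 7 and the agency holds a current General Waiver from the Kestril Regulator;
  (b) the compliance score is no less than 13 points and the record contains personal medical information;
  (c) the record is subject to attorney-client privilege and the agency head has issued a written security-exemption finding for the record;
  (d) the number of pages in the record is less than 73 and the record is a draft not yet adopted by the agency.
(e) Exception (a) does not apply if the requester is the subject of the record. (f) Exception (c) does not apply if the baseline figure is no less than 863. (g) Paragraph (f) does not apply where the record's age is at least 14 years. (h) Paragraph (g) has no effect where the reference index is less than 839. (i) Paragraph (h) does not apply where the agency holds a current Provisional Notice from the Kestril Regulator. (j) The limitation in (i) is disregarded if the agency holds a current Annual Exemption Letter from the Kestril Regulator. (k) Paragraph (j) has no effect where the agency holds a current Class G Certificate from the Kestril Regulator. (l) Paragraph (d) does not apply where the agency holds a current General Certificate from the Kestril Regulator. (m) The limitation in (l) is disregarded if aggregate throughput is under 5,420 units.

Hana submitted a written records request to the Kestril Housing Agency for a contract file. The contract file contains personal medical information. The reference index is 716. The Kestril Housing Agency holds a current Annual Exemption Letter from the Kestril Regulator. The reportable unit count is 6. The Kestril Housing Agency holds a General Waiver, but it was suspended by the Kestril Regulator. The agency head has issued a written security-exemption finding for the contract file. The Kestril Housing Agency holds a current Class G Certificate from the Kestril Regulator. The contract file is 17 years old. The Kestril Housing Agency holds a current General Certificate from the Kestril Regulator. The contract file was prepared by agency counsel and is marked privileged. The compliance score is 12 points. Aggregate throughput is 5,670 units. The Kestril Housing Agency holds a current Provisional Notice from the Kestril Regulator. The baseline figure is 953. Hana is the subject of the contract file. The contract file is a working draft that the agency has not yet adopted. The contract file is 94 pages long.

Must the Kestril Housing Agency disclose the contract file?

No — exception (c) applies; the Kestril Housing Agency is not required to disclose the contract file.

Exception (a) fails — the General Waiver is not current.
Exception (b) fails — the compliance score is 12 points, short of 13 points.
Exception (c)'s conditions are all satisfied: the contract file is privileged; a written security-exemption finding has been issued. Under paragraphs (f)–(k): (f) would limit (c) — the baseline figure is 953, meeting the 863 threshold — but (g) sets (f) aside: (g) applies — the record's age is 17 years, meeting the 14 years threshold. (h) would limit (g) — the reference index is 716, less than the 839 limit — but (i) sets (h) aside: (i) operates against (h): a current Provisional Notice is held. (j) would limit (i) — a current Annual Exemption Letter is held — but (k) sets (j) aside: (k) operates against (j): a current Class G Certificate is held. So (c) applies.
Exception (d) does not apply: the number of pages in the record is 94, not less than 73.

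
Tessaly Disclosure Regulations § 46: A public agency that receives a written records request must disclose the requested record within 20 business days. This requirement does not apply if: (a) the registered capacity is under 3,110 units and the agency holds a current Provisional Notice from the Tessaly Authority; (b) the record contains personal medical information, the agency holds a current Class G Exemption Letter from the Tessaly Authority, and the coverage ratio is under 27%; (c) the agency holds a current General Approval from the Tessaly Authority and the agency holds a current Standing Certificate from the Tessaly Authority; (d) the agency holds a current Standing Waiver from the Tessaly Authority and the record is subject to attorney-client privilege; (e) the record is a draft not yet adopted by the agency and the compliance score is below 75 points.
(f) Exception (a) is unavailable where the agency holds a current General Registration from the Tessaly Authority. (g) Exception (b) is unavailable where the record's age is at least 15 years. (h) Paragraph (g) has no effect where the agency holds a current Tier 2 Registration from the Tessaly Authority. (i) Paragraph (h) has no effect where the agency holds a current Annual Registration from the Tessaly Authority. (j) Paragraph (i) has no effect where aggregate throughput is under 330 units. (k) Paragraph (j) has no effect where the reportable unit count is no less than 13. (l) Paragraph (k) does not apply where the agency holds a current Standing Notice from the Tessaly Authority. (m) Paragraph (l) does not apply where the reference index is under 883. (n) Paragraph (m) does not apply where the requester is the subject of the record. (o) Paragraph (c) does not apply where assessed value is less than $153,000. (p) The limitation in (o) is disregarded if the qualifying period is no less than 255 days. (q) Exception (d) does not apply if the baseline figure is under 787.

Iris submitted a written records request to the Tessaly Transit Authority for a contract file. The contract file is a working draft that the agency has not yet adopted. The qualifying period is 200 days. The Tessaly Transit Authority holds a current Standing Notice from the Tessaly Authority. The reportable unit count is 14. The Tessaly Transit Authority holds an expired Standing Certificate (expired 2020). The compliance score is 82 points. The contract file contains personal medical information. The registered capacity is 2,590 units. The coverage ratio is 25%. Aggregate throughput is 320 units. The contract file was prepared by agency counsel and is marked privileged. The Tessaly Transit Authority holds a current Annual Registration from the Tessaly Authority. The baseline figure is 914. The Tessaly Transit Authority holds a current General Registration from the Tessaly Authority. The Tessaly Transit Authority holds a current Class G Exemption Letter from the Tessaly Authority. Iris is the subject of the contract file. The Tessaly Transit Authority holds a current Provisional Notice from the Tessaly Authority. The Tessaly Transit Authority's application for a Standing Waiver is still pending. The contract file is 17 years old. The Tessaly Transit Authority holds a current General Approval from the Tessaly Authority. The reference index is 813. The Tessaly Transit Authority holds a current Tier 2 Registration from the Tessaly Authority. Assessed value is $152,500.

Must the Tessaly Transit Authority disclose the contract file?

Exception (a): the registered capacity is 2,590 units, under the 3,110 units limit; a current Provisional Notice is held — every condition holds. But: (f) operates against (a): a current General Registration is held. So (a) is unavailable.
Exception (b)'s conditions are all satisfied: the contract file contains personal medical information; a current Class G Exemption Letter is held; the coverage ratio is 25%, under the 27% limit. Applying paragraphs (g)–(n): (g) would limit (b) — the record's age is 17 years, meeting the 15 years threshold — but (h) sets (g) aside: (h) operates — a current Tier 2 Registration is held. (i) would limit (h) — a current Annual Registration is held — but (j) sets (i) aside: (j) operates against (i): aggregate throughput is 320 units, under the 330 units limit. (k) applies (the reportable unit count is 14, meeting the 13 threshold), but is set aside by (l): (l) operates against (k): a current Standing Notice is held. (m) is triggered (the reference index is 813, under the 883 limit), but is set aside by (n): (n) is triggered — Iris is the subject of the contract file. So (b) applies.
Exception (c) fails — the Standing Certificate is not current.
Exception (d) requires that the agency holds a current Standing Waiver from the Tessaly Authority; but the Standing Waiver is not current, so (d) is unavailable.
Exception (e) requires that the compliance score is below 75 points; but the compliance score is 82 points, not below 75 points, so (e) is unavailable.

No — exception (b) applies; the Tessaly Transit Authority is not required to disclose the contract file.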